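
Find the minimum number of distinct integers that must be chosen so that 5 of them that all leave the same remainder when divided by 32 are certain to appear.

The 32 residue classes mod 32 are the pigeonholes.
With 128 integers one could put 4 in each residue class and have no class reach 5.
The 129th integer pushes some class to 5, so 32·4 + 1 = 129.

129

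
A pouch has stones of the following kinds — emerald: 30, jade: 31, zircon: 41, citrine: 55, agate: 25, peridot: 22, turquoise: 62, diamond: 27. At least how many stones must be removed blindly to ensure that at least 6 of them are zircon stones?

258

In the worst case for collecting zircon stones, every non-zircon stone comes out first.
There are 30 + 31 + 55 + 25 + 22 + 62 + 27 = 252 non-zircon stones altogether.
After those, each further stone must be zircon, so 252 + 6 = 258 draws guarantee 6 zircon stones.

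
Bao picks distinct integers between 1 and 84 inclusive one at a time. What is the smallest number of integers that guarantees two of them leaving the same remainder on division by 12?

13

The 12 residue classes mod 12 are the pigeonholes.
With 12 integers one could put 1 in each residue class and have no class reach 2.
The 13th integer pushes some class to 2, so 12·1 + 1 = 13.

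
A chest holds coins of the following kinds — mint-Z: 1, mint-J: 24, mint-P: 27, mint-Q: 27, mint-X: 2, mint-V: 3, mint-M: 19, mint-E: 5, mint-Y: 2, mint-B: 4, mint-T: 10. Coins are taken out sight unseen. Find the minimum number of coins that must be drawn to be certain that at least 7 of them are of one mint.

48

Pigeonhole: the 11 mints are the holes; the coins drawn are the pigeons.
To avoid 7 of any one mint, the worst case takes at most 6 of each mint, or every coin of a mint that has fewer than 6.
That gives 1 + 6 + 6 + 6 + 2 + 3 + 6 + 5 + 2 + 4 + 6 = 47 coins with no mint reaching 7.
The next coin forces some mint to 7, so 47 + 1 = 48.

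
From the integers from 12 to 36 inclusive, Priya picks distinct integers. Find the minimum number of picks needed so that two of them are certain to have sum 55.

Group the elements by complementary pair {x, 55−x}: {19,36}, {20,35}, {21,34}, …, giving 9 two-element pairs and 7 integers whose partner 55−x falls outside [12,36].
Pigeonhole: treating each of those 16 groups as a pigeonhole, one can pick one integer per group — 16 integers — with no two summing to 55.
The 17th integer lands in an occupied pair, forcing a sum of 55.

17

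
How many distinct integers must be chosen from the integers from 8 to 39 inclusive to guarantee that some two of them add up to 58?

A set avoiding the sum 58 can contain at most one of each pair {x, 58−x}, plus the 12 elements whose complement lies outside the range or equal to its own complement.
The integers 8, …, 29 (22 of them) are such a set: any two sum to at least 8+9 = 17 and at most 28+29 = 57 < 58.
By pigeonhole, any 23rd integer completes one of the 10 pairs, so 23 choices force a sum of 58.

23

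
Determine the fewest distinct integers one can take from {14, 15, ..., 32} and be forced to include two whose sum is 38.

15

Two chosen integers sum to 38 exactly when both halves of some pair {x, 38−x} with 14 ≤ x ≤ 38−x ≤ 24 are chosen — 5 such pairs.
The remaining 9 elements (those with no distinct partner in range) can never complete a 38-sum, so the worst case takes all of them and one from each pair: 9 + 5 = 14.
The 15th integer has to be the second member of some pair, so 14 + 1 = 15.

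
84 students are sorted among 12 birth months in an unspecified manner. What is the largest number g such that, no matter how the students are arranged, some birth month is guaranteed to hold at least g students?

The 12 birth months are the holes and the 84 students are the pigeons.
If every birth month held at most 6 students, the total would be at most 12 × 6 = 72, which is less than 84.
So some birth month holds at least ⌈84/12⌉ = 7 students.

7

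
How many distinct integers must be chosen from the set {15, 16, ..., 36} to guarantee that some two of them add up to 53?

13

Group the elements by complementary pair {x, 53−x}: {17,36}, {18,35}, {19,34}, …, giving 10 two-element pairs and 2 integers whose partner 53−x falls outside [15,36].
Treating each of those 12 groups as a pigeonhole, one can pick one integer per group — 12 integers — with no two summing to 53.
The 13th integer lands in an occupied pair, forcing a sum of 53.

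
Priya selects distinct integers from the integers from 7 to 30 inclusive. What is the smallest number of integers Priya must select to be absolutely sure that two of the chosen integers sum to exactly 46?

Two chosen integers sum to 46 exactly when both halves of some pair {x, 46−x} with 16 ≤ x ≤ 46−x ≤ 30 are chosen — 7 such pairs.
The remaining 10 elements (those with no distinct partner in range) can never complete a 46-sum, so the worst case takes all of them and one from each pair: 10 + 7 = 17.
By the pigeonhole principle, the 18th integer has to be the second member of some pair, so 17 + 1 = 18.

18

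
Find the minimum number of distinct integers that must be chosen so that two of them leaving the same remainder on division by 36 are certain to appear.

37

The 36 residue classes mod 36 are the pigeonholes.
With 36 integers one could put 1 in each residue class and have no class reach 2.
The 37th integer pushes some class to 2, so 36·1 + 1 = 37.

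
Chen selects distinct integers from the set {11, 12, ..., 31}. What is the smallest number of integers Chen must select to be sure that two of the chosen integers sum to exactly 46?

14

Two chosen integers sum to 46 exactly when both halves of some pair {x, 46−x} with 15 ≤ x ≤ 46−x ≤ 31 are chosen — 8 such pairs.
The remaining 5 elements (those with no distinct partner in range) can never complete a 46-sum, so the worst case takes all of them and one from each pair: 5 + 8 = 13.
Pigeonhole: the 14th integer has to be the second member of some pair, so 13 + 1 = 14.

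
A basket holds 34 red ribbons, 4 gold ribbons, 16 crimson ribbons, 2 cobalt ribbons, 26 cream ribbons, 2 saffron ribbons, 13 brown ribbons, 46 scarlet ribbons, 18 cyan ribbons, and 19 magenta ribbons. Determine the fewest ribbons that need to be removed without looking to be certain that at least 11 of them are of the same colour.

By the pigeonhole principle, put each drawn ribbon into a box by colour. The largest draw with every box below 11 takes min(count, 10) from each colour; colours with fewer than 10 contribute all they have.
Σ min(cᵢ, 10) = 10 + 4 + 10 + 2 + 10 + 2 + 10 + 10 + 10 + 10 = 78.
Draw number 78 + 1 = 79 must push one box to 11.

79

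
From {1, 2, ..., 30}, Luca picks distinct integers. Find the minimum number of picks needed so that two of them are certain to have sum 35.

A set avoiding the sum 35 can contain at most one of each pair {x, 35−x}, plus the 4 elements whose complement lies outside the range.
The integers 1, …, 17 (17 of them) are such a set: any two sum to at least 1+2 = 3 and at most 16+17 = 33 < 35.
Any 18th integer completes one of the 13 pairs, so 18 choices force a sum of 35.

18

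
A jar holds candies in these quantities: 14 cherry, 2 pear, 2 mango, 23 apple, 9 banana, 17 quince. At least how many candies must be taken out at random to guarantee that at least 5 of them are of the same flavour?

Put each drawn candy into a box by flavour. The largest draw with every box below 5 takes min(count, 4) from each flavour; flavours with fewer than 4 contribute all they have.
Σ min(cᵢ, 4) = 4 + 2 + 2 + 4 + 4 + 4 = 20.
Draw number 20 + 1 = 21 must push one box to 5.

21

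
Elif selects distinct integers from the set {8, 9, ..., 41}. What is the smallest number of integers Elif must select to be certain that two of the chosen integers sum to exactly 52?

Group the elements by complementary pair {x, 52−x}: {11,41}, {12,40}, {13,39}, …, giving 15 two-element pairs, the single value 26 (it cannot pair with itself since the integers are distinct), and 3 integers whose partner 52−x falls outside [8,41].
By the pigeonhole principle, treating each of those 19 groups as a pigeonhole, one can pick one integer per group — 19 integers — with no two summing to 52.
The 20th integer lands in an occupied pair, forcing a sum of 52.

20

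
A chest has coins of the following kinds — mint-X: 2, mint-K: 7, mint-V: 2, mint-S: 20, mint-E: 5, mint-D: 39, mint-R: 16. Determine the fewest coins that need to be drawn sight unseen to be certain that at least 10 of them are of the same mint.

44

Put each drawn coin into a box by mint. The largest draw with every box below 10 takes min(count, 9) from each mint; mints with fewer than 9 contribute all they have.
Σ min(cᵢ, 9) = 2 + 7 + 2 + 9 + 5 + 9 + 9 = 43.
Draw number 43 + 1 = 44 must push one box to 10.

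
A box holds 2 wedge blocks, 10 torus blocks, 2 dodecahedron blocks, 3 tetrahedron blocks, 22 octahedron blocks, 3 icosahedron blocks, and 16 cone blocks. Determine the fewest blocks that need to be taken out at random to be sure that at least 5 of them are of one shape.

23

An adversary could hand out at most 4 blocks per shape (4 shapes run out sooner): 2 + 4 + 2 + 3 + 4 + 3 + 4 = 22 blocks and still no shape has 5.
Pigeonhole: one more block lands in a shape already at 4, so 23 draws are enough and 22 are not.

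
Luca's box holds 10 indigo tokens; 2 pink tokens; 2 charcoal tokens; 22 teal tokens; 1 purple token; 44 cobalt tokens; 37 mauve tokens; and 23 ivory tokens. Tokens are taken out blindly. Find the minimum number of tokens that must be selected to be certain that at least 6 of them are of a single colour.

31

By pigeonhole, put each drawn token into a box by colour. The largest draw with every box below 6 takes min(count, 5) from each colour; colours with fewer than 5 contribute all they have.
Σ min(cᵢ, 5) = 5 + 2 + 2 + 5 + 1 + 5 + 5 + 5 = 30.
Draw number 30 + 1 = 31 must push one box to 6.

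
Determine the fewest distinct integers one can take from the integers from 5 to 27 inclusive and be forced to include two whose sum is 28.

Two chosen integers sum to 28 exactly when both halves of some pair {x, 28−x} with 5 ≤ x ≤ 28−x ≤ 23 are chosen — 9 such pairs.
The remaining 5 elements (those with no distinct partner in range) can never complete a 28-sum, so the worst case takes all of them and one from each pair: 5 + 9 = 14.
By pigeonhole, the 15th integer has to be the second member of some pair, so 14 + 1 = 15.

15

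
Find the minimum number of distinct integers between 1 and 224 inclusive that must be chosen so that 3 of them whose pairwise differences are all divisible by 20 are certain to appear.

41

Integers whose pairwise differences are multiples of 20 are exactly those sharing a remainder mod 20. The 20 residue classes mod 20 are the pigeonholes.
With 40 integers one could put 2 in each residue class and have no class reach 3.
The 41st integer pushes some class to 3, so 20·2 + 1 = 41.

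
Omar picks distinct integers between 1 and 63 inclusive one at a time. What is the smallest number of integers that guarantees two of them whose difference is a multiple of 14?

15

Integers whose pairwise differences are multiples of 14 are exactly those sharing a remainder mod 14. Pigeonhole: the 14 residue classes mod 14 are the pigeonholes.
With 14 integers one could put 1 in each residue class and have no class reach 2.
The 15th integer pushes some class to 2, so 14·1 + 1 = 15.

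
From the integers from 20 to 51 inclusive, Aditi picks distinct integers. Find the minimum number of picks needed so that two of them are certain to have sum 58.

Group the elements by complementary pair {x, 58−x}: {20,38}, {21,37}, {22,36}, …, giving 9 two-element pairs, the single value 29 (it cannot pair with itself since the integers are distinct), and 13 integers whose partner 58−x falls outside [20,51].
Pigeonhole: treating each of those 23 groups as a pigeonhole, one can pick one integer per group — 23 integers — with no two summing to 58.
The 24th integer lands in an occupied pair, forcing a sum of 58.

24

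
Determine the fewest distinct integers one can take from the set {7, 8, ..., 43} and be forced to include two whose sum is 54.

22

Group the elements by complementary pair {x, 54−x}: {11,43}, {12,42}, {13,41}, …, giving 16 two-element pairs, the single value 27 (it cannot pair with itself since the integers are distinct), and 4 integers whose partner 54−x falls outside [7,43].
Treating each of those 21 groups as a pigeonhole, one can pick one integer per group — 21 integers — with no two summing to 54.
The 22nd integer lands in an occupied pair, forcing a sum of 54.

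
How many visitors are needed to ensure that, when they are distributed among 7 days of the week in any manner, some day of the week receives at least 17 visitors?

113

With 112 visitors one could put exactly 16 in each of the 7 days of the week, and no day of the week would reach 17.
One more visitor must land in a day of the week that already has 16, giving it 17.
So 7 × 16 + 1 = 113 visitors are required.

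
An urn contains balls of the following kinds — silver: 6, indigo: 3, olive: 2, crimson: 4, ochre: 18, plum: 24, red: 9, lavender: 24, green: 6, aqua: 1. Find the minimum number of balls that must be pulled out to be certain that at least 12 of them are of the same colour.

65

The 10 colours are the holes; the balls drawn are the pigeons.
To avoid 12 of any one colour, the worst case takes at most 11 of each colour, or every ball of a colour that has fewer than 11.
That gives 6 + 3 + 2 + 4 + 11 + 11 + 9 + 11 + 6 + 1 = 64 balls with no colour reaching 12.
The next ball forces some colour to 12, so 64 + 1 = 65.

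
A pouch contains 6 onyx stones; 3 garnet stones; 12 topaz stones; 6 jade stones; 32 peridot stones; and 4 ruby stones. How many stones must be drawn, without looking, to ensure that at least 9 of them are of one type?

36

An adversary could hand out at most 8 stones per type (4 types run out sooner): 6 + 3 + 8 + 6 + 8 + 4 = 35 stones and still no type has 9.
Pigeonhole: one more stone lands in a type already at 8, so 36 draws are enough and 35 are not.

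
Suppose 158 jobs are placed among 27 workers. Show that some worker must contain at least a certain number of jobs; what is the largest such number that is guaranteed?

The 27 workers are the holes and the 158 jobs are the pigeons.
If every worker held at most 5 jobs, the total would be at most 27 × 5 = 135, which is less than 158.
So some worker holds at least ⌈158/27⌉ = 6 jobs.

6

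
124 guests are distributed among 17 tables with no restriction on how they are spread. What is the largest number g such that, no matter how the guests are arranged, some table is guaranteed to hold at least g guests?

8

By pigeonhole, the 17 tables are the holes and the 124 guests are the pigeons.
If every table held at most 7 guests, the total would be at most 17 × 7 = 119, which is less than 124.
So some table holds at least ⌈124/17⌉ = 8 guests.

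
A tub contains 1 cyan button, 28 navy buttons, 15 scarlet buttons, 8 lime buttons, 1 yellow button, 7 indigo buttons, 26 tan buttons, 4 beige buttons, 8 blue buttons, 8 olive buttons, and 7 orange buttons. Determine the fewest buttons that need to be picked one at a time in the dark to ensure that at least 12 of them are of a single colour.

The 11 colours are the holes; the buttons drawn are the pigeons.
To avoid 12 of any one colour, the worst case takes at most 11 of each colour, or every button of a colour that has fewer than 11.
That gives 1 + 11 + 11 + 8 + 1 + 7 + 11 + 4 + 8 + 8 + 7 = 77 buttons with no colour reaching 12.
The next button forces some colour to 12, so 77 + 1 = 78.

78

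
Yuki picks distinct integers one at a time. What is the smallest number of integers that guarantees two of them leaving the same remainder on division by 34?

35

By the pigeonhole principle, the 34 residue classes mod 34 are the pigeonholes.
With 34 integers one could put 1 in each residue class and have no class reach 2.
The 35th integer pushes some class to 2, so 34·1 + 1 = 35.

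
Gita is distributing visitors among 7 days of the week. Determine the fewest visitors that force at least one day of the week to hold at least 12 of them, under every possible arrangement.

With 77 visitors one could put exactly 11 in each of the 7 days of the week, and no day of the week would reach 12.
One more visitor must land in a day of the week that already has 11, giving it 12.
So 7 × 11 + 1 = 78 visitors are required.

78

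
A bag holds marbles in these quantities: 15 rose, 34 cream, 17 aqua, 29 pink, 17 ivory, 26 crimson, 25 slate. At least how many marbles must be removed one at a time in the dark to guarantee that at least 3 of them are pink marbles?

In the worst case for collecting pink marbles, every non-pink marble comes out first.
There are 15 + 34 + 17 + 17 + 26 + 25 = 134 non-pink marbles altogether.
After those, each further marble must be pink, so 134 + 3 = 137 draws guarantee 3 pink marbles.

137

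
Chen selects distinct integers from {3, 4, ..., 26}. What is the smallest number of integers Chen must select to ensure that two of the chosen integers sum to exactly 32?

15

A set avoiding the sum 32 can contain at most one of each pair {x, 32−x}, plus the 4 elements whose complement lies outside the range or equal to its own complement.
The integers 3, …, 16 (14 of them) are such a set: any two sum to at least 3+4 = 7 and at most 15+16 = 31 < 32.
Pigeonhole: any 15th integer completes one of the 10 pairs, so 15 choices force a sum of 32.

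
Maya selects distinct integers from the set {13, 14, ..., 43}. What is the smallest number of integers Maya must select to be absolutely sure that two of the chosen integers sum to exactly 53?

18

Group the elements by complementary pair {x, 53−x}: {13,40}, {14,39}, {15,38}, …, giving 14 two-element pairs and 3 integers whose partner 53−x falls outside [13,43].
Treating each of those 17 groups as a pigeonhole, one can pick one integer per group — 17 integers — with no two summing to 53.
The 18th integer lands in an occupied pair, forcing a sum of 53.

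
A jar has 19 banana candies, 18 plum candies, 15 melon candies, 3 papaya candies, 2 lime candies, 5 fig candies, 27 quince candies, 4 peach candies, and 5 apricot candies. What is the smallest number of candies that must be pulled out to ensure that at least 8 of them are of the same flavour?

48

The 9 flavours are the holes; the candies drawn are the pigeons.
To avoid 8 of any one flavour, the worst case takes at most 7 of each flavour, or every candy of a flavour that has fewer than 7.
That gives 7 + 7 + 7 + 3 + 2 + 5 + 7 + 4 + 5 = 47 candies with no flavour reaching 8.
The next candy forces some flavour to 8, so 47 + 1 = 48.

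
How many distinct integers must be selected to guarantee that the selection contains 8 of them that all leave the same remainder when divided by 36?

The 36 residue classes mod 36 are the pigeonholes.
With 252 integers one could put 7 in each residue class and have no class reach 8.
The 253rd integer pushes some class to 8, so 36·7 + 1 = 253.

253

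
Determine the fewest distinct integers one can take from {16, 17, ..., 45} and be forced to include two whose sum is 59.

17

Two chosen integers sum to 59 exactly when both halves of some pair {x, 59−x} with 16 ≤ x ≤ 59−x ≤ 43 are chosen — 14 such pairs.
The remaining 2 elements (those with no distinct partner in range) can never complete a 59-sum, so the worst case takes all of them and one from each pair: 2 + 14 = 16.
The 17th integer has to be the second member of some pair, so 16 + 1 = 17.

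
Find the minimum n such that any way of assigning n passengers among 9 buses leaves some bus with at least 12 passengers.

100

With 99 passengers one could put exactly 11 in each of the 9 buses, and no bus would reach 12.
By pigeonhole, one more passenger must land in a bus that already has 11, giving it 12.
So 9 × 11 + 1 = 100 passengers are required.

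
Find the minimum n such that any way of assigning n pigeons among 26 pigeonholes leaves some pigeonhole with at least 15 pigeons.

With 364 pigeons one could put exactly 14 in each of the 26 pigeonholes, and no pigeonhole would reach 15.
By the pigeonhole principle, one more pigeon must land in a pigeonhole that already has 14, giving it 15.
So 26 × 14 + 1 = 365 pigeons are required.

365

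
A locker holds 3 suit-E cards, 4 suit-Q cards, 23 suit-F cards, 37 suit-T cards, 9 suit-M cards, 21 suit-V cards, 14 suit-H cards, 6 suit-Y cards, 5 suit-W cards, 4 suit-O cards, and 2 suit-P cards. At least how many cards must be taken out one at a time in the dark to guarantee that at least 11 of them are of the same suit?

An adversary could hand out at most 10 cards per suit (7 suits run out sooner): 3 + 4 + 10 + 10 + 9 + 10 + 10 + 6 + 5 + 4 + 2 = 73 cards and still no suit has 11.
One more card lands in a suit already at 10, so 74 draws are enough and 73 are not.

74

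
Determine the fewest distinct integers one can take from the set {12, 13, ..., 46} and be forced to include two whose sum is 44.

26

A set avoiding the sum 44 can contain at most one of each pair {x, 44−x}, plus the 15 elements whose complement lies outside the range or equal to its own complement.
The integers 22, …, 46 (25 of them) are such a set: any two sum to at least 22+23 = 45 > 44.
Any 26th integer completes one of the 10 pairs, so 26 choices force a sum of 44.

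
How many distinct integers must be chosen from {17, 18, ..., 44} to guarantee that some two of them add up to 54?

A set avoiding the sum 54 can contain at most one of each pair {x, 54−x}, plus the 8 elements whose complement lies outside the range or equal to its own complement.
The integers 27, …, 44 (18 of them) are such a set: any two sum to at least 27+28 = 55 > 54.
Any 19th integer completes one of the 10 pairs, so 19 choices force a sum of 54.

19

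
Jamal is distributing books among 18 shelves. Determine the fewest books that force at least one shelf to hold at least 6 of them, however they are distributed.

91

With 90 books one could put exactly 5 in each of the 18 shelves, and no shelf would reach 6.
By pigeonhole, one more book must land in a shelf that already has 5, giving it 6.
So 18 × 5 + 1 = 91 books are required.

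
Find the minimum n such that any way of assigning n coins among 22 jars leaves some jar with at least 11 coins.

221

With 220 coins one could put exactly 10 in each of the 22 jars, and no jar would reach 11.
Pigeonhole: one more coin must land in a jar that already has 10, giving it 11.
So 22 × 10 + 1 = 221 coins are required.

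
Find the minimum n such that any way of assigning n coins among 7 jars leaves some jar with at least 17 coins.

113

With 112 coins one could put exactly 16 in each of the 7 jars, and no jar would reach 17.
One more coin must land in a jar that already has 16, giving it 17.
So 7 × 16 + 1 = 113 coins are required.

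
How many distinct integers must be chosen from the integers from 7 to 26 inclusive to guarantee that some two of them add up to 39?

14

A set avoiding the sum 39 can contain at most one of each pair {x, 39−x}, plus the 6 elements whose complement lies outside the range.
The integers 7, …, 19 (13 of them) are such a set: any two sum to at least 7+8 = 15 and at most 18+19 = 37 < 39.
Any 14th integer completes one of the 7 pairs, so 14 choices force a sum of 39.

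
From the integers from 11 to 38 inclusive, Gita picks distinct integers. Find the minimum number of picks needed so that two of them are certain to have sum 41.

A set avoiding the sum 41 can contain at most one of each pair {x, 41−x}, plus the 8 elements whose complement lies outside the range.
The integers 21, …, 38 (18 of them) are such a set: any two sum to at least 21+22 = 43 > 41.
Any 19th integer completes one of the 10 pairs, so 19 choices force a sum of 41.

19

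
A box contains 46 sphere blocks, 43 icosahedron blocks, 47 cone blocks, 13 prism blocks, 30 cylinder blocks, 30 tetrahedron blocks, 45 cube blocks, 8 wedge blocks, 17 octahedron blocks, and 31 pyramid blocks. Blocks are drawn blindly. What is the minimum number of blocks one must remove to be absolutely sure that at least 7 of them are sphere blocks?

271

In the worst case for collecting sphere blocks, every non-sphere block comes out first.
There are 43 + 47 + 13 + 30 + 30 + 45 + 8 + 17 + 31 = 264 non-sphere blocks altogether.
After those, each further block must be sphere, so 264 + 7 = 271 draws guarantee 7 sphere blocks.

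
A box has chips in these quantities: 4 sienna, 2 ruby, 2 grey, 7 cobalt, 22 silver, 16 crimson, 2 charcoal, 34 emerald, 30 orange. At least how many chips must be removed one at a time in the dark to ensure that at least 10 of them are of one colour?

54

Put each drawn chip into a box by colour. The largest draw with every box below 10 takes min(count, 9) from each colour; colours with fewer than 9 contribute all they have.
Σ min(cᵢ, 9) = 4 + 2 + 2 + 7 + 9 + 9 + 2 + 9 + 9 = 53.
Draw number 53 + 1 = 54 must push one box to 10.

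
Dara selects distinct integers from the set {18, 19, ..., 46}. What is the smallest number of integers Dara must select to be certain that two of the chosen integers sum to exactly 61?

Group the elements by complementary pair {x, 61−x}: {18,43}, {19,42}, {20,41}, …, giving 13 two-element pairs and 3 integers whose partner 61−x falls outside [18,46].
Pigeonhole: treating each of those 16 groups as a pigeonhole, one can pick one integer per group — 16 integers — with no two summing to 61.
The 17th integer lands in an occupied pair, forcing a sum of 61.

17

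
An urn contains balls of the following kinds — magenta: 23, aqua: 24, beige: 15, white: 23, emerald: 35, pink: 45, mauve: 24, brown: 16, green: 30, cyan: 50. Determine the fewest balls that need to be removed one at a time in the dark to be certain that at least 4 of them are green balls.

259

In the worst case for collecting green balls, every non-green ball comes out first.
There are 23 + 24 + 15 + 23 + 35 + 45 + 24 + 16 + 50 = 255 non-green balls altogether.
After those, each further ball must be green, so 255 + 4 = 259 draws guarantee 4 green balls.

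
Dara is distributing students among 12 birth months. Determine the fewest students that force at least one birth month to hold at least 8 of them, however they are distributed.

85

With 84 students one could put exactly 7 in each of the 12 birth months, and no birth month would reach 8.
By the pigeonhole principle, one more student must land in a birth month that already has 7, giving it 8.
So 12 × 7 + 1 = 85 students are required.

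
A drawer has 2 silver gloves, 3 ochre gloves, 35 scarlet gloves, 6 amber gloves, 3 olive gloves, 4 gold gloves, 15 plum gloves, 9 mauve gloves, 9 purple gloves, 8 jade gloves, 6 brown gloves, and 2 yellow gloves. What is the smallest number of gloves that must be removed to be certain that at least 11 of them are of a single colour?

An adversary could hand out at most 10 gloves per colour (10 colours run out sooner): 2 + 3 + 10 + 6 + 3 + 4 + 10 + 9 + 9 + 8 + 6 + 2 = 72 gloves and still no colour has 11.
By the pigeonhole principle, one more glove lands in a colour already at 10, so 73 draws are enough and 72 are not.

73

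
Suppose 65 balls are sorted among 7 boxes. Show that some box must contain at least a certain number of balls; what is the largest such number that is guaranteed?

By pigeonhole, the 7 boxes are the holes and the 65 balls are the pigeons.
If every box held at most 9 balls, the total would be at most 7 × 9 = 63, which is less than 65.
So some box holds at least ⌈65/7⌉ = 10 balls.

10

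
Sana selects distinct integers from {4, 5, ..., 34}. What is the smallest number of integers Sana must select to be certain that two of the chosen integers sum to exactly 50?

A set avoiding the sum 50 can contain at most one of each pair {x, 50−x}, plus the 13 elements whose complement lies outside the range or equal to its own complement.
The integers 4, …, 25 (22 of them) are such a set: any two sum to at least 4+5 = 9 and at most 24+25 = 49 < 50.
Pigeonhole: any 23rd integer completes one of the 9 pairs, so 23 choices force a sum of 50.

23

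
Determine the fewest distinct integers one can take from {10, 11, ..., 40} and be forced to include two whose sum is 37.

23

Group the elements by complementary pair {x, 37−x}: {10,27}, {11,26}, {12,25}, …, giving 9 two-element pairs and 13 integers whose partner 37−x falls outside [10,40].
Treating each of those 22 groups as a pigeonhole, one can pick one integer per group — 22 integers — with no two summing to 37.
The 23rd integer lands in an occupied pair, forcing a sum of 37.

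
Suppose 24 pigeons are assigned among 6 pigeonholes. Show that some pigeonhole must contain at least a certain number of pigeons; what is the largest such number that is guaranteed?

4

Pigeonhole: the 6 pigeonholes are the holes and the 24 pigeons are the pigeons.
If every pigeonhole held at most 3 pigeons, the total would be at most 6 × 3 = 18, which is less than 24.
So some pigeonhole holds at least ⌈24/6⌉ = 4 pigeons.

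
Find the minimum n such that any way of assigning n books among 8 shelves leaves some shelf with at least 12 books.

89

With 88 books one could put exactly 11 in each of the 8 shelves, and no shelf would reach 12.
One more book must land in a shelf that already has 11, giving it 12.
So 8 × 11 + 1 = 89 books are required.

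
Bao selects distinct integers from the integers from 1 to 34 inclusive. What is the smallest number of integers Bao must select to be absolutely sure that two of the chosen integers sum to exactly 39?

Two chosen integers sum to 39 exactly when both halves of some pair {x, 39−x} with 5 ≤ x ≤ 39−x ≤ 34 are chosen — 15 such pairs.
The remaining 4 elements (those with no distinct partner in range) can never complete a 39-sum, so the worst case takes all of them and one from each pair: 4 + 15 = 19.
By the pigeonhole principle, the 20th integer has to be the second member of some pair, so 19 + 1 = 20.

20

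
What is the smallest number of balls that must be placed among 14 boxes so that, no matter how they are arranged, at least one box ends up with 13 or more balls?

With 168 balls one could put exactly 12 in each of the 14 boxes, and no box would reach 13.
One more ball must land in a box that already has 12, giving it 13.
So 14 × 12 + 1 = 169 balls are required.

169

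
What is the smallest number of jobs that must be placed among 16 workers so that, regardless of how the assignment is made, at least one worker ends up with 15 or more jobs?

225

With 224 jobs one could put exactly 14 in each of the 16 workers, and no worker would reach 15.
By pigeonhole, one more job must land in a worker that already has 14, giving it 15.
So 16 × 14 + 1 = 225 jobs are required.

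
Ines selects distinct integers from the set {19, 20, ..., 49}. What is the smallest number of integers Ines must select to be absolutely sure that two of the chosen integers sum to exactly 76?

A set avoiding the sum 76 can contain at most one of each pair {x, 76−x}, plus the 9 elements whose complement lies outside the range or equal to its own complement.
The integers 19, …, 38 (20 of them) are such a set: any two sum to at least 19+20 = 39 and at most 37+38 = 75 < 76.
By the pigeonhole principle, any 21st integer completes one of the 11 pairs, so 21 choices force a sum of 76.

21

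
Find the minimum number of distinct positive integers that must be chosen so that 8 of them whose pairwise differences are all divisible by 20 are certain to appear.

141

Integers whose pairwise differences are multiples of 20 are exactly those sharing a remainder mod 20. The 20 residue classes mod 20 are the pigeonholes.
With 140 integers one could put 7 in each residue class and have no class reach 8.
The 141st integer pushes some class to 8, so 20·7 + 1 = 141.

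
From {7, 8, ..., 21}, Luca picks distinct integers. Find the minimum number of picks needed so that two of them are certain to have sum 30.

10

A set avoiding the sum 30 can contain at most one of each pair {x, 30−x}, plus the 3 elements whose complement lies outside the range or equal to its own complement.
The integers 7, …, 15 (9 of them) are such a set: any two sum to at least 7+8 = 15 and at most 14+15 = 29 < 30.
Pigeonhole: any 10th integer completes one of the 6 pairs, so 10 choices force a sum of 30.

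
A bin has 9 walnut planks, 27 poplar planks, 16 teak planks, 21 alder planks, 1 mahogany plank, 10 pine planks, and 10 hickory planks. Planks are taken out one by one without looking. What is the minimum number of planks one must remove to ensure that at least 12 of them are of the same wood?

64

Put each drawn plank into a box by wood. The largest draw with every box below 12 takes min(count, 11) from each wood; woods with fewer than 11 contribute all they have.
Σ min(cᵢ, 11) = 9 + 11 + 11 + 11 + 1 + 10 + 10 = 63.
Draw number 63 + 1 = 64 must push one box to 12.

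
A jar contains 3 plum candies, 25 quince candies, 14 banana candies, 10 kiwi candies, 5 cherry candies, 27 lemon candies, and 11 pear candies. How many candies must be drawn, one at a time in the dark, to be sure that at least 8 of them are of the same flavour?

44

The 7 flavours are the holes; the candies drawn are the pigeons.
To avoid 8 of any one flavour, the worst case takes at most 7 of each flavour, or every candy of a flavour that has fewer than 7.
That gives 3 + 7 + 7 + 7 + 5 + 7 + 7 = 43 candies with no flavour reaching 8.
The next candy forces some flavour to 8, so 43 + 1 = 44.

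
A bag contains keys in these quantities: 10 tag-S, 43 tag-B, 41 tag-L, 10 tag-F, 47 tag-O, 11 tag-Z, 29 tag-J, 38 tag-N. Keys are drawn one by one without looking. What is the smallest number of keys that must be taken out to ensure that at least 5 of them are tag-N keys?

In the worst case for collecting tag-N keys, every non-tag-N key comes out first.
There are 10 + 43 + 41 + 10 + 47 + 11 + 29 = 191 non-tag-N keys altogether.
After those, each further key must be tag-N, so 191 + 5 = 196 draws guarantee 5 tag-N keys.

196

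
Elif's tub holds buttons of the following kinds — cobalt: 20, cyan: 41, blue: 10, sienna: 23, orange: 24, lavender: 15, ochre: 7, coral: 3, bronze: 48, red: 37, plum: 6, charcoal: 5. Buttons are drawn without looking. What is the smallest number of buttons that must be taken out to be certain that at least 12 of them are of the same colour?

By the pigeonhole principle, the 12 colours are the holes; the buttons drawn are the pigeons.
To avoid 12 of any one colour, the worst case takes at most 11 of each colour, or every button of a colour that has fewer than 11.
That gives 11 + 11 + 10 + 11 + 11 + 11 + 7 + 3 + 11 + 11 + 6 + 5 = 108 buttons with no colour reaching 12.
The next button forces some colour to 12, so 108 + 1 = 109.

109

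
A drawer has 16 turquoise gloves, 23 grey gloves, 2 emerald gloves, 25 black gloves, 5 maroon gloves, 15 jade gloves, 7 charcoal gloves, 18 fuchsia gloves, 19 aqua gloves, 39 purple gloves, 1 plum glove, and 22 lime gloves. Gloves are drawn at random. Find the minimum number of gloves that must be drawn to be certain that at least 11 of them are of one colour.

By the pigeonhole principle, the 12 colours are the holes; the gloves drawn are the pigeons.
To avoid 11 of any one colour, the worst case takes at most 10 of each colour, or every glove of a colour that has fewer than 10.
That gives 10 + 10 + 2 + 10 + 5 + 10 + 7 + 10 + 10 + 10 + 1 + 10 = 95 gloves with no colour reaching 11.
The next glove forces some colour to 11, so 95 + 1 = 96.

96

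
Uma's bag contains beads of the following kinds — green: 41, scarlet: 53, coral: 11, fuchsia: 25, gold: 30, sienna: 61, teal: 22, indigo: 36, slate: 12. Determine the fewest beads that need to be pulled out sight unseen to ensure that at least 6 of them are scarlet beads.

In the worst case for collecting scarlet beads, every non-scarlet bead comes out first.
There are 41 + 11 + 25 + 30 + 61 + 22 + 36 + 12 = 238 non-scarlet beads altogether.
After those, each further bead must be scarlet, so 238 + 6 = 244 draws guarantee 6 scarlet beads.

244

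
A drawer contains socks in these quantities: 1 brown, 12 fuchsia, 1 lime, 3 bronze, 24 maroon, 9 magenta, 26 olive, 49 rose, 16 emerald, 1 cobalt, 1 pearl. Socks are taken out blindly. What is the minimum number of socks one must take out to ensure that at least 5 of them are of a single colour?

Put each drawn sock into a box by colour. The largest draw with every box below 5 takes min(count, 4) from each colour; colours with fewer than 4 contribute all they have.
Σ min(cᵢ, 4) = 1 + 4 + 1 + 3 + 4 + 4 + 4 + 4 + 4 + 1 + 1 = 31.
Draw number 31 + 1 = 32 must push one box to 5.

32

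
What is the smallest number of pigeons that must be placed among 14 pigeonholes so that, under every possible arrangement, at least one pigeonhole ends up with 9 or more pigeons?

113

With 112 pigeons one could put exactly 8 in each of the 14 pigeonholes, and no pigeonhole would reach 9.
One more pigeon must land in a pigeonhole that already has 8, giving it 9.
So 14 × 8 + 1 = 113 pigeons are required.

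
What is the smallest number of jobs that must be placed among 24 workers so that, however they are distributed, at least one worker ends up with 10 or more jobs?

217

With 216 jobs one could put exactly 9 in each of the 24 workers, and no worker would reach 10.
One more job must land in a worker that already has 9, giving it 10.
So 24 × 9 + 1 = 217 jobs are required.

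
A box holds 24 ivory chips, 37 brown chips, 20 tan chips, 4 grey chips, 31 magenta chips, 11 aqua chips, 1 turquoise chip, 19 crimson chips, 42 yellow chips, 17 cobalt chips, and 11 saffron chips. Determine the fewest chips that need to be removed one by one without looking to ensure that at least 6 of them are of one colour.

The 11 colours are the holes; the chips drawn are the pigeons.
To avoid 6 of any one colour, the worst case takes at most 5 of each colour, or every chip of a colour that has fewer than 5.
That gives 5 + 5 + 5 + 4 + 5 + 5 + 1 + 5 + 5 + 5 + 5 = 50 chips with no colour reaching 6.
The next chip forces some colour to 6, so 50 + 1 = 51.

51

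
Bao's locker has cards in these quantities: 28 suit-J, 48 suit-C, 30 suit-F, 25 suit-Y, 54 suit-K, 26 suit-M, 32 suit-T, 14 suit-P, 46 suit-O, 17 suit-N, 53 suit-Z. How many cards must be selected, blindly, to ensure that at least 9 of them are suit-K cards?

In the worst case for collecting suit-K cards, every non-suit-K card comes out first.
There are 28 + 48 + 30 + 25 + 26 + 32 + 14 + 46 + 17 + 53 = 319 non-suit-K cards altogether.
After those, each further card must be suit-K, so 319 + 9 = 328 draws guarantee 9 suit-K cards.

328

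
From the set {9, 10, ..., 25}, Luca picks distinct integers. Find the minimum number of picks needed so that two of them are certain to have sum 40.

Two chosen integers sum to 40 exactly when both halves of some pair {x, 40−x} with 15 ≤ x ≤ 40−x ≤ 25 are chosen — 5 such pairs.
The remaining 7 elements (those with no distinct partner in range) can never complete a 40-sum, so the worst case takes all of them and one from each pair: 7 + 5 = 12.
By pigeonhole, the 13th integer has to be the second member of some pair, so 12 + 1 = 13.

13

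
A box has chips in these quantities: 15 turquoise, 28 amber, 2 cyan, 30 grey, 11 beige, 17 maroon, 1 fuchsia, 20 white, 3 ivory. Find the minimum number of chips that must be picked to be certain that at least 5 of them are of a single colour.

An adversary could hand out at most 4 chips per colour (cyan, fuchsia, ivory run out sooner): 4 + 4 + 2 + 4 + 4 + 4 + 1 + 4 + 3 = 30 chips and still no colour has 5.
By the pigeonhole principle, one more chip lands in a colour already at 4, so 31 draws are enough and 30 are not.

31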